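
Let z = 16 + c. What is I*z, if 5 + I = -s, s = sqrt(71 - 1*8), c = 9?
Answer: -125 - 75*sqrt(7) ≈ -323.43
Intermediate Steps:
s = 3*sqrt(7) (s = sqrt(71 - 8) = sqrt(63) = 3*sqrt(7) ≈ 7.9373)
z = 25 (z = 16 + 9 = 25)
I = -5 - 3*sqrt(7) ≈ -12.937
I*z = (-5 - 3*sqrt(7))*25 = -125 - 75*sqrt(7)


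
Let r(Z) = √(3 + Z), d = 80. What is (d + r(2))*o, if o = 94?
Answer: 7520 + 94*√5 ≈ 7730.2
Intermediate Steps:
(d + r(2))*o = (80 + √(3 + 2))*94 = (80 + √5)*94 = 7520 + 94*√5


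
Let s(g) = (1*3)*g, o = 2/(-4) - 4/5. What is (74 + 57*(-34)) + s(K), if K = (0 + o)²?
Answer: -185893/100 ≈ -1858.9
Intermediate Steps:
o = -13/10 (o = 2*(-¼) - 4*⅕ = -½ - ⅘ = -13/10 ≈ -1.3000)
K = 169/100 (K = (0 - 13/10)² = (-13/10)² = 169/100 ≈ 1.6900)
s(g) = 3*g
(74 + 57*(-34)) + s(K) = (74 + 57*(-34)) + 3*(169/100) = (74 - 1938) + 507/100 = -1864 + 507/100 = -185893/100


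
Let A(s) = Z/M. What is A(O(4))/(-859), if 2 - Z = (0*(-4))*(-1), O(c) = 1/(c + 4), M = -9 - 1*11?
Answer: 1/8590 ≈ 0.00011641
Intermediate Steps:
M = -20 (M = -9 - 11 = -20)
O(c) = 1/(4 + c)
Z = 2 (Z = 2 - 0*(-4)*(-1) = 2 - 0*(-1) = 2 - 1*0 = 2 + 0 = 2)
A(s) = -1/10 (A(s) = 2/(-20) = 2*(-1/20) = -1/10)
A(O(4))/(-859) = -1/10/(-859) = -1/10*(-1/859) = 1/8590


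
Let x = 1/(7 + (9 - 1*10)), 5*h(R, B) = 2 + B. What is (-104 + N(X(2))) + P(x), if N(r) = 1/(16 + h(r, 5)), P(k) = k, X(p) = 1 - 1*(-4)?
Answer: -6019/58 ≈ -103.78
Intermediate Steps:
X(p) = 5 (X(p) = 1 + 4 = 5)
h(R, B) = ⅖ + B/5 (h(R, B) = (2 + B)/5 = ⅖ + B/5)
x = ⅙ (x = 1/(7 + (9 - 10)) = 1/(7 - 1) = 1/6 = ⅙ ≈ 0.16667)
N(r) = 5/87 (N(r) = 1/(16 + (⅖ + (⅕)*5)) = 1/(16 + (⅖ + 1)) = 1/(16 + 7/5) = 1/(87/5) = 5/87)
(-104 + N(X(2))) + P(x) = (-104 + 5/87) + ⅙ = -9043/87 + ⅙ = -6019/58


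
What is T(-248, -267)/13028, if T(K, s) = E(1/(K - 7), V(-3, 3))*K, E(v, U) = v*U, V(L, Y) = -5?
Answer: -62/166107 ≈ -0.00037325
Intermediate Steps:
E(v, U) = U*v
T(K, s) = -5*K/(-7 + K) (T(K, s) = (-5/(K - 7))*K = (-5/(-7 + K))*K = -5*K/(-7 + K))
T(-248, -267)/13028 = -5*(-248)/(-7 - 248)/13028 = -5*(-248)/(-255)*(1/13028) = -5*(-248)*(-1/255)*(1/13028) = -248/51*1/13028 = -62/166107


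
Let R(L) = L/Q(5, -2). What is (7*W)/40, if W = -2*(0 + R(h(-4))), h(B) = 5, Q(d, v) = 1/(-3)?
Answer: 21/4 ≈ 5.2500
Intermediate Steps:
Q(d, v) = -⅓
R(L) = -3*L (R(L) = L/(-⅓) = L*(-3) = -3*L)
W = 30 (W = -2*(0 - 3*5) = -2*(0 - 15) = -2*(-15) = 30)
(7*W)/40 = (7*30)/40 = 210*(1/40) = 21/4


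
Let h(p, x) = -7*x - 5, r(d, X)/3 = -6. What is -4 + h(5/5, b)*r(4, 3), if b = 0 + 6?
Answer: 842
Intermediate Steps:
b = 6
r(d, X) = -18 (r(d, X) = 3*(-6) = -18)
h(p, x) = -5 - 7*x
-4 + h(5/5, b)*r(4, 3) = -4 + (-5 - 7*6)*(-18) = -4 + (-5 - 42)*(-18) = -4 - 47*(-18) = -4 + 846 = 842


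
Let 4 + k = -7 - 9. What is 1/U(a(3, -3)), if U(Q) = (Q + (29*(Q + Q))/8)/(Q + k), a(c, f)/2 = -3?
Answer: 52/99 ≈ 0.52525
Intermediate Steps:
a(c, f) = -6 (a(c, f) = 2*(-3) = -6)
k = -20 (k = -4 + (-7 - 9) = -4 - 16 = -20)
U(Q) = 33*Q/(4*(-20 + Q)) (U(Q) = (Q + (29*(Q + Q))/8)/(Q - 20) = (Q + (29*(2*Q))*(1/8))/(-20 + Q) = (Q + (58*Q)*(1/8))/(-20 + Q) = (Q + 29*Q/4)/(-20 + Q) = (33*Q/4)/(-20 + Q) = 33*Q/(4*(-20 + Q)))
1/U(a(3, -3)) = 1/((33/4)*(-6)/(-20 - 6)) = 1/((33/4)*(-6)/(-26)) = 1/((33/4)*(-6)*(-1/26)) = 1/(99/52) = 52/99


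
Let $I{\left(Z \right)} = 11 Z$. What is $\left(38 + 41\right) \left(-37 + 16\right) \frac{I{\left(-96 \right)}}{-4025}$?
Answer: $- \frac{250272}{575} \approx -435.26$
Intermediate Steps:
$\left(38 + 41\right) \left(-37 + 16\right) \frac{I{\left(-96 \right)}}{-4025} = \left(38 + 41\right) \left(-37 + 16\right) \frac{11 \left(-96\right)}{-4025} = 79 \left(-21\right) \left(\left(-1056\right) \left(- \frac{1}{4025}\right)\right) = \left(-1659\right) \frac{1056}{4025} = - \frac{250272}{575}$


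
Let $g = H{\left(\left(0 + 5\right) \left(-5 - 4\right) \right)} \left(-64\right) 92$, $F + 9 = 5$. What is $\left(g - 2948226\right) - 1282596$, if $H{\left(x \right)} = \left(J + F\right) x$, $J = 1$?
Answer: $-5025702$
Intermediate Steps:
$F = -4$ ($F = -9 + 5 = -4$)
$H{\left(x \right)} = - 3 x$ ($H{\left(x \right)} = \left(1 - 4\right) x = - 3 x$)
$g = -794880$ ($g = - 3 \left(0 + 5\right) \left(-5 - 4\right) \left(-64\right) 92 = - 3 \cdot 5 \left(-9\right) \left(-64\right) 92 = \left(-3\right) \left(-45\right) \left(-64\right) 92 = 135 \left(-64\right) 92 = \left(-8640\right) 92 = -794880$)
$\left(g - 2948226\right) - 1282596 = \left(-794880 - 2948226\right) - 1282596 = -3743106 - 1282596 = -5025702$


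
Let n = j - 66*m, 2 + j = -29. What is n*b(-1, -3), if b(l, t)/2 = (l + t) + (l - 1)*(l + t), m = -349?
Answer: 184024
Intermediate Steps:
j = -31 (j = -2 - 29 = -31)
b(l, t) = 2*l + 2*t + 2*(-1 + l)*(l + t) (b(l, t) = 2*((l + t) + (l - 1)*(l + t)) = 2*((l + t) + (-1 + l)*(l + t)) = 2*(l + t + (-1 + l)*(l + t)) = 2*l + 2*t + 2*(-1 + l)*(l + t))
n = 23003 (n = -31 - 66*(-349) = -31 + 23034 = 23003)
n*b(-1, -3) = 23003*(2*(-1)*(-1 - 3)) = 23003*(2*(-1)*(-4)) = 23003*8 = 184024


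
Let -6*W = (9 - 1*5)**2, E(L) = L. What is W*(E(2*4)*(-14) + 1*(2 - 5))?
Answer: 920/3 ≈ 306.67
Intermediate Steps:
W = -8/3 (W = -(9 - 1*5)**2/6 = -(9 - 5)**2/6 = -1/6*4**2 = -1/6*16 = -8/3 ≈ -2.6667)
W*(E(2*4)*(-14) + 1*(2 - 5)) = -8*((2*4)*(-14) + 1*(2 - 5))/3 = -8*(8*(-14) + 1*(-3))/3 = -8*(-112 - 3)/3 = -8/3*(-115) = 920/3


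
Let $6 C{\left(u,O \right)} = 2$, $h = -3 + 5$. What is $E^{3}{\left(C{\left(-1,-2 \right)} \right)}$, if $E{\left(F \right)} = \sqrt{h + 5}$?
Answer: $7 \sqrt{7} \approx 18.52$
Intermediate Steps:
$h = 2$
$C{\left(u,O \right)} = \frac{1}{3}$ ($C{\left(u,O \right)} = \frac{1}{6} \cdot 2 = \frac{1}{3}$)
$E{\left(F \right)} = \sqrt{7}$ ($E{\left(F \right)} = \sqrt{2 + 5} = \sqrt{7}$)
$E^{3}{\left(C{\left(-1,-2 \right)} \right)} = \left(\sqrt{7}\right)^{3} = 7 \sqrt{7}$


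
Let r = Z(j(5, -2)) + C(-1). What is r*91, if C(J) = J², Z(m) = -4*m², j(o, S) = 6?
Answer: -13013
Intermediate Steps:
r = -143 (r = -4*6² + (-1)² = -4*36 + 1 = -144 + 1 = -143)
r*91 = -143*91 = -13013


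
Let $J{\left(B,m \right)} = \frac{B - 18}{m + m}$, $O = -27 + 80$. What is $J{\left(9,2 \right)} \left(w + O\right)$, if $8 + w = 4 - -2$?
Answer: $- \frac{459}{4} \approx -114.75$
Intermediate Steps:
$O = 53$
$J{\left(B,m \right)} = \frac{-18 + B}{2 m}$
$w = -2$ ($w = -8 + \left(4 - -2\right) = -8 + \left(4 + 2\right) = -8 + 6 = -2$)
$J{\left(9,2 \right)} \left(w + O\right) = \frac{-18 + 9}{2 \cdot 2} \left(-2 + 53\right) = \frac{1}{2} \cdot \frac{1}{2} \left(-9\right) 51 = \left(- \frac{9}{4}\right) 51 = - \frac{459}{4}$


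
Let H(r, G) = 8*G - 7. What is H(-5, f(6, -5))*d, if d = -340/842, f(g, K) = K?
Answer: 7990/421 ≈ 18.979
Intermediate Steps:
H(r, G) = -7 + 8*G
d = -170/421 (d = -340*1/842 = -170/421 ≈ -0.40380)
H(-5, f(6, -5))*d = (-7 + 8*(-5))*(-170/421) = (-7 - 40)*(-170/421) = -47*(-170/421) = 7990/421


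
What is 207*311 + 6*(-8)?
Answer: 64329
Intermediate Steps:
207*311 + 6*(-8) = 64377 - 48 = 64329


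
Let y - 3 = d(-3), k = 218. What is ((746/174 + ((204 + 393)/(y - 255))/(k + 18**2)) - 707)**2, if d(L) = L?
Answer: 7932969861080325889/16064785448100 ≈ 4.9381e+5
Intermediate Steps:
y = 0 (y = 3 - 3 = 0)
((746/174 + ((204 + 393)/(y - 255))/(k + 18**2)) - 707)**2 = ((746/174 + ((204 + 393)/(0 - 255))/(218 + 18**2)) - 707)**2 = ((746*(1/174) + (597/(-255))/(218 + 324)) - 707)**2 = ((373/87 + (597*(-1/255))/542) - 707)**2 = ((373/87 - 199/85*1/542) - 707)**2 = ((373/87 - 199/46070) - 707)**2 = (17166797/4008090 - 707)**2 = (-2816552833/4008090)**2 = 7932969861080325889/16064785448100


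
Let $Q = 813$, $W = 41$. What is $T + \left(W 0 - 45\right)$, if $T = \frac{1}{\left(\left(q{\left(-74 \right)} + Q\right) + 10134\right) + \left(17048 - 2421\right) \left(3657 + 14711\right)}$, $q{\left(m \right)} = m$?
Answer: $- \frac{12090582404}{268679609} \approx -45.0$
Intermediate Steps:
$T = \frac{1}{268679609}$ ($T = \frac{1}{\left(\left(-74 + 813\right) + 10134\right) + \left(17048 - 2421\right) \left(3657 + 14711\right)} = \frac{1}{\left(739 + 10134\right) + 14627 \cdot 18368} = \frac{1}{10873 + 268668736} = \frac{1}{268679609} \approx 3.7219 \cdot 10^{-9}$)
$T + \left(W 0 - 45\right) = \frac{1}{268679609} + \left(41 \cdot 0 - 45\right) = \frac{1}{268679609} + \left(0 - 45\right) = \frac{1}{268679609} - 45 = - \frac{12090582404}{268679609}$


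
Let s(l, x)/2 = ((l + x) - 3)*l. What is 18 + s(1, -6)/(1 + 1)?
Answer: 10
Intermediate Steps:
s(l, x) = 2*l*(-3 + l + x) (s(l, x) = 2*(((l + x) - 3)*l) = 2*((-3 + l + x)*l) = 2*(l*(-3 + l + x)) = 2*l*(-3 + l + x))
18 + s(1, -6)/(1 + 1) = 18 + (2*1*(-3 + 1 - 6))/(1 + 1) = 18 + (2*1*(-8))/2 = 18 - 16*1/2 = 18 - 8 = 10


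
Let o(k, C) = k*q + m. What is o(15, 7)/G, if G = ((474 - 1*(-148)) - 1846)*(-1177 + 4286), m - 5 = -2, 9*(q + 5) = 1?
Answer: 211/11416248 ≈ 1.8482e-5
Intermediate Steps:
q = -44/9 (q = -5 + (1/9)*1 = -5 + 1/9 = -44/9 ≈ -4.8889)
m = 3 (m = 5 - 2 = 3)
o(k, C) = 3 - 44*k/9 (o(k, C) = k*(-44/9) + 3 = -44*k/9 + 3 = 3 - 44*k/9)
G = -3805416 (G = ((474 + 148) - 1846)*3109 = (622 - 1846)*3109 = -1224*3109 = -3805416)
o(15, 7)/G = (3 - 44/9*15)/(-3805416) = (3 - 220/3)*(-1/3805416) = -211/3*(-1/3805416) = 211/11416248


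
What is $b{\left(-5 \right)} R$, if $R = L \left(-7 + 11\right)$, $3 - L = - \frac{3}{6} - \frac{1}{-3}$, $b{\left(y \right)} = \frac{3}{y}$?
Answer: $- \frac{38}{5} \approx -7.6$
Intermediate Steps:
$L = \frac{19}{6}$ ($L = 3 - \left(- \frac{3}{6} - \frac{1}{-3}\right) = 3 - \left(\left(-3\right) \frac{1}{6} - - \frac{1}{3}\right) = 3 - \left(- \frac{1}{2} + \frac{1}{3}\right) = 3 - - \frac{1}{6} = 3 + \frac{1}{6} = \frac{19}{6} \approx 3.1667$)
$R = \frac{38}{3}$ ($R = \frac{19 \left(-7 + 11\right)}{6} = \frac{19}{6} \cdot 4 = \frac{38}{3} \approx 12.667$)
$b{\left(-5 \right)} R = \frac{3}{-5} \cdot \frac{38}{3} = 3 \left(- \frac{1}{5}\right) \frac{38}{3} = \left(- \frac{3}{5}\right) \frac{38}{3} = - \frac{38}{5}$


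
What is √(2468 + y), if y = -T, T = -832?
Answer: 10*√33 ≈ 57.446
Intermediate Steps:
y = 832 (y = -1*(-832) = 832)
√(2468 + y) = √(2468 + 832) = √3300 = 10*√33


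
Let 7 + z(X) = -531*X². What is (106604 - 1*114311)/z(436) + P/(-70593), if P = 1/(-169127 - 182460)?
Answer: 191284612409320/2505312912973752453 ≈ 7.6352e-5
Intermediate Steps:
z(X) = -7 - 531*X²
P = -1/351587 (P = 1/(-351587) = -1/351587 ≈ -2.8442e-6)
(106604 - 1*114311)/z(436) + P/(-70593) = (106604 - 1*114311)/(-7 - 531*436²) - 1/351587/(-70593) = (106604 - 114311)/(-7 - 531*190096) - 1/351587*(-1/70593) = -7707/(-7 - 100940976) + 1/24819581091 = -7707/(-100940983) + 1/24819581091 = -7707*(-1/100940983) + 1/24819581091 = 7707/100940983 + 1/24819581091 = 191284612409320/2505312912973752453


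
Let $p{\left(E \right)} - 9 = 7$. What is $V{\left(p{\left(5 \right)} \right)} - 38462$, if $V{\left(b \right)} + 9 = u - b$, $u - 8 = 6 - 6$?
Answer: $-38479$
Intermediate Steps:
$p{\left(E \right)} = 16$ ($p{\left(E \right)} = 9 + 7 = 16$)
$u = 8$ ($u = 8 + \left(6 - 6\right) = 8 + 0 = 8$)
$V{\left(b \right)} = -1 - b$ ($V{\left(b \right)} = -9 - \left(-8 + b\right) = -1 - b$)
$V{\left(p{\left(5 \right)} \right)} - 38462 = \left(-1 - 16\right) - 38462 = -17 - 38462 = -38479$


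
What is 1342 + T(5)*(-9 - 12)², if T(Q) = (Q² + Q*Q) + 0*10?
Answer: 23392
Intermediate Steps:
T(Q) = 2*Q² (T(Q) = (Q² + Q²) + 0 = 2*Q² + 0 = 2*Q²)
1342 + T(5)*(-9 - 12)² = 1342 + (2*5²)*(-9 - 12)² = 1342 + (2*25)*(-21)² = 1342 + 50*441 = 1342 + 22050 = 23392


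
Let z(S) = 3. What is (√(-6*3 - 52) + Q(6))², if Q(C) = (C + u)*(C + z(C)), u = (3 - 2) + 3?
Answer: (90 + I*√70)² ≈ 8030.0 + 1506.0*I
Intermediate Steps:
u = 4 (u = 1 + 3 = 4)
Q(C) = (3 + C)*(4 + C) (Q(C) = (C + 4)*(C + 3) = (4 + C)*(3 + C) = (3 + C)*(4 + C))
(√(-6*3 - 52) + Q(6))² = (√(-6*3 - 52) + (12 + 6² + 7*6))² = (√(-18 - 52) + (12 + 36 + 42))² = (√(-70) + 90)² = (I*√70 + 90)² = (90 + I*√70)²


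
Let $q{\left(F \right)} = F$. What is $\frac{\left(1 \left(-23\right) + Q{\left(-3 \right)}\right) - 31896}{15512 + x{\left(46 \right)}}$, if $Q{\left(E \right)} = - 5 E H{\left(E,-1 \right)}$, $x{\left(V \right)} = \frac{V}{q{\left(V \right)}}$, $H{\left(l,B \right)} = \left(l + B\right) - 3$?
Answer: $- \frac{32024}{15513} \approx -2.0643$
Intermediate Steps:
$H{\left(l,B \right)} = -3 + B + l$ ($H{\left(l,B \right)} = \left(B + l\right) - 3 = -3 + B + l$)
$x{\left(V \right)} = 1$ ($x{\left(V \right)} = \frac{V}{V} = 1$)
$Q{\left(E \right)} = - 5 E \left(-4 + E\right)$ ($Q{\left(E \right)} = - 5 E \left(-3 - 1 + E\right) = - 5 E \left(-4 + E\right)$)
$\frac{\left(1 \left(-23\right) + Q{\left(-3 \right)}\right) - 31896}{15512 + x{\left(46 \right)}} = \frac{\left(1 \left(-23\right) + 5 \left(-3\right) \left(4 - -3\right)\right) - 31896}{15512 + 1} = \frac{\left(-23 + 5 \left(-3\right) \left(4 + 3\right)\right) - 31896}{15513} = \left(\left(-23 + 5 \left(-3\right) 7\right) - 31896\right) \frac{1}{15513} = \left(\left(-23 - 105\right) - 31896\right) \frac{1}{15513} = \left(-128 - 31896\right) \frac{1}{15513} = \left(-32024\right) \frac{1}{15513} = - \frac{32024}{15513}$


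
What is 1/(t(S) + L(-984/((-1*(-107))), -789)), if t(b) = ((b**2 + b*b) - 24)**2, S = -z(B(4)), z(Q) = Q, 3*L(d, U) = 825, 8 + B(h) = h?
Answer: 1/339 ≈ 0.0029499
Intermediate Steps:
B(h) = -8 + h
L(d, U) = 275 (L(d, U) = (1/3)*825 = 275)
S = 4 (S = -(-8 + 4) = -1*(-4) = 4)
t(b) = (-24 + 2*b**2)**2 (t(b) = ((b**2 + b**2) - 24)**2 = (2*b**2 - 24)**2 = (-24 + 2*b**2)**2)
1/(t(S) + L(-984/((-1*(-107))), -789)) = 1/(4*(-12 + 4**2)**2 + 275) = 1/(4*(-12 + 16)**2 + 275) = 1/(4*4**2 + 275) = 1/(4*16 + 275) = 1/(64 + 275) = 1/339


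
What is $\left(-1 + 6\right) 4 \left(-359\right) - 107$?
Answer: $-7287$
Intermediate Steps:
$\left(-1 + 6\right) 4 \left(-359\right) - 107 = 5 \cdot 4 \left(-359\right) - 107 = 20 \left(-359\right) - 107 = -7180 - 107 = -7287$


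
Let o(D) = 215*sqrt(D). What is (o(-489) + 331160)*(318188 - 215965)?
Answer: 33852168680 + 21977945*I*sqrt(489) ≈ 3.3852e+10 + 4.8601e+8*I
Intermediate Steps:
(o(-489) + 331160)*(318188 - 215965) = (215*sqrt(-489) + 331160)*(318188 - 215965) = (215*(I*sqrt(489)) + 331160)*102223 = (215*I*sqrt(489) + 331160)*102223 = (331160 + 215*I*sqrt(489))*102223 = 33852168680 + 21977945*I*sqrt(489)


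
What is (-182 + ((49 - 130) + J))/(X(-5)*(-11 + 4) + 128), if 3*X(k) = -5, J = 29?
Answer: -702/419 ≈ -1.6754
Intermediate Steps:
X(k) = -5/3 (X(k) = (⅓)*(-5) = -5/3)
(-182 + ((49 - 130) + J))/(X(-5)*(-11 + 4) + 128) = (-182 + ((49 - 130) + 29))/(-5*(-11 + 4)/3 + 128) = (-182 + (-81 + 29))/(-5/3*(-7) + 128) = (-182 - 52)/(35/3 + 128) = -234/419/3 = -234*3/419 = -702/419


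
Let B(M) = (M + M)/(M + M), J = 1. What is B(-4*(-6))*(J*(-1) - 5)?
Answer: -6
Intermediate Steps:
B(M) = 1 (B(M) = (2*M)/((2*M)) = (2*M)*(1/(2*M)) = 1)
B(-4*(-6))*(J*(-1) - 5) = 1*(1*(-1) - 5) = 1*(-1 - 5) = 1*(-6) = -6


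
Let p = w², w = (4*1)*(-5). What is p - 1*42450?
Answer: -42050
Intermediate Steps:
w = -20 (w = 4*(-5) = -20)
p = 400 (p = (-20)² = 400)
p - 1*42450 = 400 - 1*42450 = 400 - 42450 = -42050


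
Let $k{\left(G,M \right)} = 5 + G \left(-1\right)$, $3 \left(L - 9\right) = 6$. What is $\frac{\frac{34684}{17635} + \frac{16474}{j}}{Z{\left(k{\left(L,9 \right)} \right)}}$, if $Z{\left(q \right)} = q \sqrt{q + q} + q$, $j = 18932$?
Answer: $- \frac{157859413}{4340255660} + \frac{157859413 i \sqrt{3}}{2170127830} \approx -0.036371 + 0.12599 i$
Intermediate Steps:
$L = 11$ ($L = 9 + \frac{1}{3} \cdot 6 = 9 + 2 = 11$)
$k{\left(G,M \right)} = 5 - G$
$Z{\left(q \right)} = q + \sqrt{2} q^{\frac{3}{2}}$ ($Z{\left(q \right)} = q \sqrt{2 q} + q = q \sqrt{2} \sqrt{q} + q = \sqrt{2} q^{\frac{3}{2}} + q = q + \sqrt{2} q^{\frac{3}{2}}$)
$\frac{\frac{34684}{17635} + \frac{16474}{j}}{Z{\left(k{\left(L,9 \right)} \right)}} = \frac{\frac{34684}{17635} + \frac{16474}{18932}}{\left(5 - 11\right) + \sqrt{2} \left(5 - 11\right)^{\frac{3}{2}}} = \frac{34684 \cdot \frac{1}{17635} + 16474 \cdot \frac{1}{18932}}{\left(5 - 11\right) + \sqrt{2} \left(5 - 11\right)^{\frac{3}{2}}} = \frac{\frac{34684}{17635} + \frac{8237}{9466}}{-6 + \sqrt{2} \left(-6\right)^{\frac{3}{2}}} = \frac{473578239}{166932910 \left(-6 + \sqrt{2} \left(- 6 i \sqrt{6}\right)\right)} = \frac{473578239}{166932910 \left(-6 - 12 i \sqrt{3}\right)}$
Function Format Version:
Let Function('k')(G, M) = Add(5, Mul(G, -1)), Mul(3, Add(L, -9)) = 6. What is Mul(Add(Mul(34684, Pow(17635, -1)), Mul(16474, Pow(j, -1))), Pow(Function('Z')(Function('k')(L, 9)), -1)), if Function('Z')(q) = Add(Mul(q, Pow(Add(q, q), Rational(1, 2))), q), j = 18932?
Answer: Add(Rational(-157859413, 4340255660), Mul(Rational(157859413, 2170127830), I, Pow(3, Rational(1, 2)))) ≈ Add(-0.036371, Mul(0.12599, I))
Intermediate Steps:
L = 11 (L = Add(9, Mul(Rational(1, 3), 6)) = Add(9, 2) = 11)
Function('k')(G, M) = Add(5, Mul(-1, G))
Function('Z')(q) = Add(q, Mul(Pow(2, Rational(1, 2)), Pow(q, Rational(3, 2)))) (Function('Z')(q) = Add(Mul(q, Pow(Mul(2, q), Rational(1, 2))), q) = Add(Mul(q, Mul(Pow(2, Rational(1, 2)), Pow(q, Rational(1, 2)))), q) = Add(Mul(Pow(2, Rational(1, 2)), Pow(q, Rational(3, 2))), q) = Add(q, Mul(Pow(2, Rational(1, 2)), Pow(q, Rational(3, 2)))))
Mul(Add(Mul(34684, Pow(17635, -1)), Mul(16474, Pow(j, -1))), Pow(Function('Z')(Function('k')(L, 9)), -1)) = Mul(Add(Mul(34684, Pow(17635, -1)), Mul(16474, Pow(18932, -1))), Pow(Add(Add(5, Mul(-1, 11)), Mul(Pow(2, Rational(1, 2)), Pow(Add(5, Mul(-1, 11)), Rational(3, 2)))), -1)) = Mul(Add(Mul(34684, Rational(1, 17635)), Mul(16474, Rational(1, 18932))), Pow(Add(Add(5, -11), Mul(Pow(2, Rational(1, 2)), Pow(Add(5, -11), Rational(3, 2)))), -1)) = Mul(Add(Rational(34684, 17635), Rational(8237, 9466)), Pow(Add(-6, Mul(Pow(2, Rational(1, 2)), Pow(-6, Rational(3, 2)))), -1)) = Mul(Rational(473578239, 166932910), Pow(Add(-6, Mul(Pow(2, Rational(1, 2)), Mul(-6, I, Pow(6, Rational(1, 2))))), -1)) = Mul(Rational(473578239, 166932910), Pow(Add(-6, Mul(-12, I, Pow(3, Rational(1, 2)))), -1))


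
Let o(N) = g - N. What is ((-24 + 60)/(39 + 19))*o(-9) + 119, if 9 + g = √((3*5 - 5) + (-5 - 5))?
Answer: 119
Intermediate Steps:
g = -9 (g = -9 + √((3*5 - 5) + (-5 - 5)) = -9 + √((15 - 5) - 10) = -9 + √(10 - 10) = -9 + √0 = -9 + 0 = -9)
o(N) = -9 - N
((-24 + 60)/(39 + 19))*o(-9) + 119 = ((-24 + 60)/(39 + 19))*(-9 - 1*(-9)) + 119 = (36/58)*(-9 + 9) + 119 = (36*(1/58))*0 + 119 = (18/29)*0 + 119 = 0 + 119 = 119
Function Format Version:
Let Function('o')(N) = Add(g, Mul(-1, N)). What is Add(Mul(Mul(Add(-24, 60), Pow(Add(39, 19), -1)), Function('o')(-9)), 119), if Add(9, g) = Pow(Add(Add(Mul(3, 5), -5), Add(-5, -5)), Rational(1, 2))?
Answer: 119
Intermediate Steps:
g = -9 (g = Add(-9, Pow(Add(Add(Mul(3, 5), -5), Add(-5, -5)), Rational(1, 2))) = Add(-9, Pow(Add(Add(15, -5), -10), Rational(1, 2))) = Add(-9, Pow(Add(10, -10), Rational(1, 2))) = Add(-9, Pow(0, Rational(1, 2))) = Add(-9, 0) = -9)
Function('o')(N) = Add(-9, Mul(-1, N))
Add(Mul(Mul(Add(-24, 60), Pow(Add(39, 19), -1)), Function('o')(-9)), 119) = Add(Mul(Mul(Add(-24, 60), Pow(Add(39, 19), -1)), Add(-9, Mul(-1, -9))), 119) = Add(Mul(Mul(36, Pow(58, -1)), Add(-9, 9)), 119) = Add(Mul(Mul(36, Rational(1, 58)), 0), 119) = Add(Mul(Rational(18, 29), 0), 119) = Add(0, 119) = 119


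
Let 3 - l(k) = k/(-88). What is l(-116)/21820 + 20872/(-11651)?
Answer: -10018963793/5592946040 ≈ -1.7914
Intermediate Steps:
l(k) = 3 + k/88 (l(k) = 3 - k/(-88) = 3 - k*(-1)/88 = 3 - (-1)*k/88 = 3 + k/88)
l(-116)/21820 + 20872/(-11651) = (3 + (1/88)*(-116))/21820 + 20872/(-11651) = (3 - 29/22)*(1/21820) + 20872*(-1/11651) = (37/22)*(1/21820) - 20872/11651 = 37/480040 - 20872/11651 = -10018963793/5592946040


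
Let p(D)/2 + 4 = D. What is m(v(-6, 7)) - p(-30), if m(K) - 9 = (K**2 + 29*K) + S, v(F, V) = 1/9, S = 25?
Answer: 8524/81 ≈ 105.23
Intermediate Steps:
v(F, V) = 1/9
p(D) = -8 + 2*D
m(K) = 34 + K**2 + 29*K (m(K) = 9 + ((K**2 + 29*K) + 25) = 9 + (25 + K**2 + 29*K) = 34 + K**2 + 29*K)
m(v(-6, 7)) - p(-30) = (34 + (1/9)**2 + 29*(1/9)) - (-8 + 2*(-30)) = (34 + 1/81 + 29/9) - (-8 - 60) = 3016/81 - 1*(-68) = 3016/81 + 68 = 8524/81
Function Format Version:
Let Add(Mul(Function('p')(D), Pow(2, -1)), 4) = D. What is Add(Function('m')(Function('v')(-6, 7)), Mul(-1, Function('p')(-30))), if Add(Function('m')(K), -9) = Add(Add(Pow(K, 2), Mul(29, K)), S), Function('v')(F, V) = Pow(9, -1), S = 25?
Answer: Rational(8524, 81) ≈ 105.23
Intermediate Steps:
Function('v')(F, V) = Rational(1, 9)
Function('p')(D) = Add(-8, Mul(2, D))
Function('m')(K) = Add(34, Pow(K, 2), Mul(29, K)) (Function('m')(K) = Add(9, Add(Add(Pow(K, 2), Mul(29, K)), 25)) = Add(9, Add(25, Pow(K, 2), Mul(29, K))) = Add(34, Pow(K, 2), Mul(29, K)))
Add(Function('m')(Function('v')(-6, 7)), Mul(-1, Function('p')(-30))) = Add(Add(34, Pow(Rational(1, 9), 2), Mul(29, Rational(1, 9))), Mul(-1, Add(-8, Mul(2, -30)))) = Add(Add(34, Rational(1, 81), Rational(29, 9)), Mul(-1, Add(-8, -60))) = Add(Rational(3016, 81), Mul(-1, -68)) = Add(Rational(3016, 81), 68) = Rational(8524, 81)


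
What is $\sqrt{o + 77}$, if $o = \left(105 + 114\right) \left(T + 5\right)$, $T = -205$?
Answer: $i \sqrt{43723} \approx 209.1 i$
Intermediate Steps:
$o = -43800$ ($o = \left(105 + 114\right) \left(-205 + 5\right) = 219 \left(-200\right) = -43800$)
$\sqrt{o + 77} = \sqrt{-43800 + 77} = \sqrt{-43723} = i \sqrt{43723}$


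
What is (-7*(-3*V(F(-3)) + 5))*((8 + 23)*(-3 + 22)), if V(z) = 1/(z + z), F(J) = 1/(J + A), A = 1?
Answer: -32984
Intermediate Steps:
F(J) = 1/(1 + J) (F(J) = 1/(J + 1) = 1/(1 + J))
V(z) = 1/(2*z)
(-7*(-3*V(F(-3)) + 5))*((8 + 23)*(-3 + 22)) = (-7*(-3/(2*(1/(1 - 3))) + 5))*((8 + 23)*(-3 + 22)) = (-7*(-3/(2*(1/(-2))) + 5))*(31*19) = -7*(-3/(2*(-½)) + 5)*589 = -7*(-3*(-2)/2 + 5)*589 = -7*(-3*(-1) + 5)*589 = -7*(3 + 5)*589 = -7*8*589 = -56*589 = -32984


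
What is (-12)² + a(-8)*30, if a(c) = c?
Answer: -96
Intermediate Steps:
(-12)² + a(-8)*30 = (-12)² - 8*30 = 144 - 240 = -96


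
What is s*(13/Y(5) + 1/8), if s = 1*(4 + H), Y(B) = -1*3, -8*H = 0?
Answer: -101/6 ≈ -16.833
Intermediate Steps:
H = 0 (H = -⅛*0 = 0)
Y(B) = -3
s = 4 (s = 1*(4 + 0) = 1*4 = 4)
s*(13/Y(5) + 1/8) = 4*(13/(-3) + 1/8) = 4*(13*(-⅓) + 1*(⅛)) = 4*(-13/3 + ⅛) = 4*(-101/24) = -101/6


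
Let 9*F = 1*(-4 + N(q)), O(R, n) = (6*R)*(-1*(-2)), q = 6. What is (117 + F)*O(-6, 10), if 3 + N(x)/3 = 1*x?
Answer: -8464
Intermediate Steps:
N(x) = -9 + 3*x (N(x) = -9 + 3*(1*x) = -9 + 3*x)
O(R, n) = 12*R (O(R, n) = (6*R)*2 = 12*R)
F = 5/9 (F = (1*(-4 + (-9 + 3*6)))/9 = (1*(-4 + (-9 + 18)))/9 = (1*(-4 + 9))/9 = (1*5)/9 = (⅑)*5 = 5/9 ≈ 0.55556)
(117 + F)*O(-6, 10) = (117 + 5/9)*(12*(-6)) = (1058/9)*(-72) = -8464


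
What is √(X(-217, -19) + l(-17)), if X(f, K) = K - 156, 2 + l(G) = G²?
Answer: 4*√7 ≈ 10.583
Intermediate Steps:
l(G) = -2 + G²
X(f, K) = -156 + K
√(X(-217, -19) + l(-17)) = √((-156 - 19) + (-2 + (-17)²)) = √(-175 + (-2 + 289)) = √(-175 + 287) = √112 = 4*√7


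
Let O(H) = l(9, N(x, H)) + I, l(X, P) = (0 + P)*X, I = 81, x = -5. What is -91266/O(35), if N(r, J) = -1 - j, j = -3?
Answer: -30422/33 ≈ -921.88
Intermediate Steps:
N(r, J) = 2 (N(r, J) = -1 - 1*(-3) = -1 + 3 = 2)
l(X, P) = P*X
O(H) = 99 (O(H) = 2*9 + 81 = 18 + 81 = 99)
-91266/O(35) = -91266/99 = -91266*1/99 = -30422/33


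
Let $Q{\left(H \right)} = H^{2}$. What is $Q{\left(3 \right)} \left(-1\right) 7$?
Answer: $-63$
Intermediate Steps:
$Q{\left(3 \right)} \left(-1\right) 7 = 3^{2} \left(-1\right) 7 = 9 \left(-1\right) 7 = \left(-9\right) 7 = -63$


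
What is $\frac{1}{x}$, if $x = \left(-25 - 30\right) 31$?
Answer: $- \frac{1}{1705} \approx -0.00058651$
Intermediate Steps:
$x = -1705$ ($x = \left(-55\right) 31 = -1705$)
$\frac{1}{x} = \frac{1}{-1705} = - \frac{1}{1705}$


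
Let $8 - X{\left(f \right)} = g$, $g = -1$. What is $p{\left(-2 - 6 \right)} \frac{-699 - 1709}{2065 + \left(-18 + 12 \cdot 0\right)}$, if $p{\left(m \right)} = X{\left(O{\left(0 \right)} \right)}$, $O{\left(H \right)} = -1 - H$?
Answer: $- \frac{21672}{2047} \approx -10.587$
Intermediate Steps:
$X{\left(f \right)} = 9$ ($X{\left(f \right)} = 8 - -1 = 8 + 1 = 9$)
$p{\left(m \right)} = 9$
$p{\left(-2 - 6 \right)} \frac{-699 - 1709}{2065 + \left(-18 + 12 \cdot 0\right)} = 9 \frac{-699 - 1709}{2065 + \left(-18 + 12 \cdot 0\right)} = 9 \left(- \frac{2408}{2065 + \left(-18 + 0\right)}\right) = 9 \left(- \frac{2408}{2065 - 18}\right) = 9 \left(- \frac{2408}{2047}\right) = - \frac{21672}{2047}$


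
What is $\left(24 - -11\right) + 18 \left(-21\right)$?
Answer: $-343$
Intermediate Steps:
$\left(24 - -11\right) + 18 \left(-21\right) = \left(24 + 11\right) - 378 = 35 - 378 = -343$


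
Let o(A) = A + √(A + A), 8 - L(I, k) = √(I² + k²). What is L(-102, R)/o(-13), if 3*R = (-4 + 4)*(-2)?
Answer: 94/15 + 94*I*√26/195 ≈ 6.2667 + 2.458*I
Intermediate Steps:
R = 0 (R = ((-4 + 4)*(-2))/3 = (0*(-2))/3 = (⅓)*0 = 0)
L(I, k) = 8 - √(I² + k²)
o(A) = A + √2*√A (o(A) = A + √(2*A) = A + √2*√A)
L(-102, R)/o(-13) = (8 - √((-102)² + 0²))/(-13 + √2*√(-13)) = (8 - √(10404 + 0))/(-13 + √2*(I*√13)) = (8 - √10404)/(-13 + I*√26) = (8 - 1*102)/(-13 + I*√26) = (8 - 102)/(-13 + I*√26) = -94/(-13 + I*√26)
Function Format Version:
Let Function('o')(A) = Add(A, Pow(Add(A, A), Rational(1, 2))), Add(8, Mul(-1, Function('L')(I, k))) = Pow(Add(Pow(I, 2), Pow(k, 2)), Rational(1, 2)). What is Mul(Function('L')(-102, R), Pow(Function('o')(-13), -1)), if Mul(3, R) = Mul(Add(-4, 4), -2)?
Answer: Add(Rational(94, 15), Mul(Rational(94, 195), I, Pow(26, Rational(1, 2)))) ≈ Add(6.2667, Mul(2.4580, I))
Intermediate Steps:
R = 0 (R = Mul(Rational(1, 3), Mul(Add(-4, 4), -2)) = Mul(Rational(1, 3), Mul(0, -2)) = Mul(Rational(1, 3), 0) = 0)
Function('L')(I, k) = Add(8, Mul(-1, Pow(Add(Pow(I, 2), Pow(k, 2)), Rational(1, 2))))
Function('o')(A) = Add(A, Mul(Pow(2, Rational(1, 2)), Pow(A, Rational(1, 2)))) (Function('o')(A) = Add(A, Pow(Mul(2, A), Rational(1, 2))) = Add(A, Mul(Pow(2, Rational(1, 2)), Pow(A, Rational(1, 2)))))
Mul(Function('L')(-102, R), Pow(Function('o')(-13), -1)) = Mul(Add(8, Mul(-1, Pow(Add(Pow(-102, 2), Pow(0, 2)), Rational(1, 2)))), Pow(Add(-13, Mul(Pow(2, Rational(1, 2)), Pow(-13, Rational(1, 2)))), -1)) = Mul(Add(8, Mul(-1, Pow(Add(10404, 0), Rational(1, 2)))), Pow(Add(-13, Mul(Pow(2, Rational(1, 2)), Mul(I, Pow(13, Rational(1, 2))))), -1)) = Mul(Add(8, Mul(-1, Pow(10404, Rational(1, 2)))), Pow(Add(-13, Mul(I, Pow(26, Rational(1, 2)))), -1)) = Mul(Add(8, Mul(-1, 102)), Pow(Add(-13, Mul(I, Pow(26, Rational(1, 2)))), -1)) = Mul(Add(8, -102), Pow(Add(-13, Mul(I, Pow(26, Rational(1, 2)))), -1)) = Mul(-94, Pow(Add(-13, Mul(I, Pow(26, Rational(1, 2)))), -1))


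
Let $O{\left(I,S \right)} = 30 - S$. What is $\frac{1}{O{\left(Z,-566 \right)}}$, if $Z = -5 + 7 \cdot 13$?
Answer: $\frac{1}{596} \approx 0.0016779$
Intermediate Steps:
$Z = 86$ ($Z = -5 + 91 = 86$)
$\frac{1}{O{\left(Z,-566 \right)}} = \frac{1}{30 - -566} = \frac{1}{30 + 566} = \frac{1}{596}$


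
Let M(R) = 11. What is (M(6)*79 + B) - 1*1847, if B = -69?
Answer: -1047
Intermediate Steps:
(M(6)*79 + B) - 1*1847 = (11*79 - 69) - 1*1847 = (869 - 69) - 1847 = 800 - 1847 = -1047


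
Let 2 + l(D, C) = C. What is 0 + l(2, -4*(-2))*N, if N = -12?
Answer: -72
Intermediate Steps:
l(D, C) = -2 + C
0 + l(2, -4*(-2))*N = 0 + (-2 - 4*(-2))*(-12) = 0 + (-2 + 8)*(-12) = 0 + 6*(-12) = 0 - 72 = -72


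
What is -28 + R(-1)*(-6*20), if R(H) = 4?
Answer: -508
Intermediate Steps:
-28 + R(-1)*(-6*20) = -28 + 4*(-6*20) = -28 + 4*(-120) = -28 - 480 = -508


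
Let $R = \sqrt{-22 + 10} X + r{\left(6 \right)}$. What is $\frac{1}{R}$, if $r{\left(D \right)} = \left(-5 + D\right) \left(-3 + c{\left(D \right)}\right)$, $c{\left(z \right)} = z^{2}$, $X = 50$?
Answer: $\frac{11}{10363} - \frac{100 i \sqrt{3}}{31089} \approx 0.0010615 - 0.0055713 i$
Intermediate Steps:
$r{\left(D \right)} = \left(-5 + D\right) \left(-3 + D^{2}\right)$
$R = 33 + 100 i \sqrt{3}$ ($R = \sqrt{-22 + 10} \cdot 50 + \left(15 + 6^{3} - 5 \cdot 6^{2} - 18\right) = \sqrt{-12} \cdot 50 + \left(15 + 216 - 180 - 18\right) = 2 i \sqrt{3} \cdot 50 + \left(15 + 216 - 180 - 18\right) = 100 i \sqrt{3} + 33 = 33 + 100 i \sqrt{3} \approx 33.0 + 173.21 i$)
$\frac{1}{R} = \frac{1}{33 + 100 i \sqrt{3}}$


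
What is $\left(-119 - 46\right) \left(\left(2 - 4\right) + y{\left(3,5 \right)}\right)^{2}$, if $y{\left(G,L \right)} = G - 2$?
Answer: $-165$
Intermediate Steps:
$y{\left(G,L \right)} = -2 + G$
$\left(-119 - 46\right) \left(\left(2 - 4\right) + y{\left(3,5 \right)}\right)^{2} = \left(-119 - 46\right) \left(\left(2 - 4\right) + \left(-2 + 3\right)\right)^{2} = - 165 \left(\left(2 - 4\right) + 1\right)^{2} = - 165 \left(-2 + 1\right)^{2} = - 165 \left(-1\right)^{2} = \left(-165\right) 1 = -165$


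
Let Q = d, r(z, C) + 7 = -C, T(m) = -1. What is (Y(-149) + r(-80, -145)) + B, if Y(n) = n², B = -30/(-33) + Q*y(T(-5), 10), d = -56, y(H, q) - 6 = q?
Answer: 235883/11 ≈ 21444.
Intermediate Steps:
r(z, C) = -7 - C
y(H, q) = 6 + q
Q = -56
B = -9846/11 (B = -30/(-33) - 56*(6 + 10) = -30*(-1/33) - 56*16 = 10/11 - 896 = -9846/11 ≈ -895.09)
(Y(-149) + r(-80, -145)) + B = ((-149)² + (-7 - 1*(-145))) - 9846/11 = (22201 + (-7 + 145)) - 9846/11 = (22201 + 138) - 9846/11 = 22339 - 9846/11 = 235883/11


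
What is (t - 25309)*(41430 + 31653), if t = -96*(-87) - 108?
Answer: -1247161395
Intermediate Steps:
t = 8244 (t = 8352 - 108 = 8244)
(t - 25309)*(41430 + 31653) = (8244 - 25309)*(41430 + 31653) = -17065*73083 = -1247161395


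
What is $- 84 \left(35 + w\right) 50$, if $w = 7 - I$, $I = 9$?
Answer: $-138600$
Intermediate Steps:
$w = -2$ ($w = 7 - 9 = -2$)
$- 84 \left(35 + w\right) 50 = - 84 \left(35 - 2\right) 50 = \left(-84\right) 33 \cdot 50 = \left(-2772\right) 50 = -138600$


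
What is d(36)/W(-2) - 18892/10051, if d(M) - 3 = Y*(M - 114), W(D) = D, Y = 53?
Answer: 41482897/20102 ≈ 2063.6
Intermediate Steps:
d(M) = -6039 + 53*M (d(M) = 3 + 53*(M - 114) = 3 + 53*(-114 + M) = 3 + (-6042 + 53*M) = -6039 + 53*M)
d(36)/W(-2) - 18892/10051 = (-6039 + 53*36)/(-2) - 18892/10051 = (-6039 + 1908)*(-½) - 18892*1/10051 = -4131*(-½) - 18892/10051 = 4131/2 - 18892/10051 = 41482897/20102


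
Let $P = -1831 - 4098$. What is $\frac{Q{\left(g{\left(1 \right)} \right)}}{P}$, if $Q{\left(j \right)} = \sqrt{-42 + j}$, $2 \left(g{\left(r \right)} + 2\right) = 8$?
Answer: $- \frac{2 i \sqrt{10}}{5929} \approx - 0.0010667 i$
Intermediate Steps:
$g{\left(r \right)} = 2$ ($g{\left(r \right)} = -2 + \frac{1}{2} \cdot 8 = -2 + 4 = 2$)
$P = -5929$
$\frac{Q{\left(g{\left(1 \right)} \right)}}{P} = \frac{\sqrt{-42 + 2}}{-5929} = \sqrt{-40} \left(- \frac{1}{5929}\right) = 2 i \sqrt{10} \left(- \frac{1}{5929}\right) = - \frac{2 i \sqrt{10}}{5929}$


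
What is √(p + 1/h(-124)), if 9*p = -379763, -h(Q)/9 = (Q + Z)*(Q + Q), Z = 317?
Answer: I*√217505697580146/71796 ≈ 205.42*I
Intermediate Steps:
h(Q) = -18*Q*(317 + Q) (h(Q) = -9*(Q + 317)*(Q + Q) = -9*(317 + Q)*2*Q = -18*Q*(317 + Q))
p = -379763/9 (p = (⅑)*(-379763) = -379763/9 ≈ -42196.)
√(p + 1/h(-124)) = √(-379763/9 + 1/(-18*(-124)*(317 - 124))) = √(-379763/9 + 1/(-18*(-124)*193)) = √(-379763/9 + 1/430776) = √(-6058992077/143592) = I*√217505697580146/71796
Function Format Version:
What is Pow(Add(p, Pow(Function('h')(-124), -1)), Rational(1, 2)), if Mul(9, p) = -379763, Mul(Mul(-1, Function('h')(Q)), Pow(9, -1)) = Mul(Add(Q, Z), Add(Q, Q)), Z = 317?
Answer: Mul(Rational(1, 71796), I, Pow(217505697580146, Rational(1, 2))) ≈ Mul(205.42, I)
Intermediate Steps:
Function('h')(Q) = Mul(-18, Q, Add(317, Q)) (Function('h')(Q) = Mul(-9, Mul(Add(Q, 317), Add(Q, Q))) = Mul(-9, Mul(Add(317, Q), Mul(2, Q))) = Mul(-9, Mul(2, Q, Add(317, Q))) = Mul(-18, Q, Add(317, Q)))
p = Rational(-379763, 9) (p = Mul(Rational(1, 9), -379763) = Rational(-379763, 9) ≈ -42196.)
Pow(Add(p, Pow(Function('h')(-124), -1)), Rational(1, 2)) = Pow(Add(Rational(-379763, 9), Pow(Mul(-18, -124, Add(317, -124)), -1)), Rational(1, 2)) = Pow(Add(Rational(-379763, 9), Pow(Mul(-18, -124, 193), -1)), Rational(1, 2)) = Pow(Add(Rational(-379763, 9), Pow(430776, -1)), Rational(1, 2)) = Pow(Add(Rational(-379763, 9), Rational(1, 430776)), Rational(1, 2)) = Pow(Rational(-6058992077, 143592), Rational(1, 2)) = Mul(Rational(1, 71796), I, Pow(217505697580146, Rational(1, 2)))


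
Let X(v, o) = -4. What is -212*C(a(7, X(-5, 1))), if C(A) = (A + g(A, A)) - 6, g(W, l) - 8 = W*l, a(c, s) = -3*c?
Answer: -89464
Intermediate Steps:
g(W, l) = 8 + W*l
C(A) = 2 + A + A**2 (C(A) = (A + (8 + A*A)) - 6 = (A + (8 + A**2)) - 6 = (8 + A + A**2) - 6 = 2 + A + A**2)
-212*C(a(7, X(-5, 1))) = -212*(2 - 3*7 + (-3*7)**2) = -212*(2 - 21 + (-21)**2) = -212*(2 - 21 + 441) = -212*422 = -89464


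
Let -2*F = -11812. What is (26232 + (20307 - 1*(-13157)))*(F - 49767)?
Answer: -2618326256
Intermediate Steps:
F = 5906 (F = -1/2*(-11812) = 5906)
(26232 + (20307 - 1*(-13157)))*(F - 49767) = (26232 + (20307 - 1*(-13157)))*(5906 - 49767) = (26232 + (20307 + 13157))*(-43861) = (26232 + 33464)*(-43861) = 59696*(-43861) = -2618326256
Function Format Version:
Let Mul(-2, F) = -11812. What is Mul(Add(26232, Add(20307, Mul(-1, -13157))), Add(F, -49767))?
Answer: -2618326256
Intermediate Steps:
F = 5906 (F = Mul(Rational(-1, 2), -11812) = 5906)
Mul(Add(26232, Add(20307, Mul(-1, -13157))), Add(F, -49767)) = Mul(Add(26232, Add(20307, Mul(-1, -13157))), Add(5906, -49767)) = Mul(Add(26232, Add(20307, 13157)), -43861) = Mul(Add(26232, 33464), -43861) = Mul(59696, -43861) = -2618326256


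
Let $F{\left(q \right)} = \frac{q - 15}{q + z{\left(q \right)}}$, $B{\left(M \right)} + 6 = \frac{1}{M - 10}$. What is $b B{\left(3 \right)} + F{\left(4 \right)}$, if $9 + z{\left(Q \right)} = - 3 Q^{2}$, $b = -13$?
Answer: $\frac{29704}{371} \approx 80.065$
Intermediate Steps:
$z{\left(Q \right)} = -9 - 3 Q^{2}$
$B{\left(M \right)} = -6 + \frac{1}{-10 + M}$ ($B{\left(M \right)} = -6 + \frac{1}{M - 10} = -6 + \frac{1}{-10 + M}$)
$F{\left(q \right)} = \frac{-15 + q}{-9 + q - 3 q^{2}}$ ($F{\left(q \right)} = \frac{q - 15}{q - \left(9 + 3 q^{2}\right)} = \frac{-15 + q}{-9 + q - 3 q^{2}}$)
$b B{\left(3 \right)} + F{\left(4 \right)} = - 13 \frac{61 - 18}{-10 + 3} + \frac{15 - 4}{9 - 4 + 3 \cdot 4^{2}} = - 13 \frac{61 - 18}{-7} + \frac{15 - 4}{9 - 4 + 3 \cdot 16} = - 13 \left(\left(- \frac{1}{7}\right) 43\right) + \frac{1}{9 - 4 + 48} \cdot 11 = \left(-13\right) \left(- \frac{43}{7}\right) + \frac{1}{53} \cdot 11 = \frac{559}{7} + \frac{1}{53} \cdot 11 = \frac{559}{7} + \frac{11}{53} = \frac{29704}{371}$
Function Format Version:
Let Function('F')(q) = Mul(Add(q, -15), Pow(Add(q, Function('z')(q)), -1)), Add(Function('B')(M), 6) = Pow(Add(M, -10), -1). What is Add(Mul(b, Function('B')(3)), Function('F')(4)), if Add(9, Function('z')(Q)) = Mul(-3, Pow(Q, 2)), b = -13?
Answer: Rational(29704, 371) ≈ 80.065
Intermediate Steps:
Function('z')(Q) = Add(-9, Mul(-3, Pow(Q, 2)))
Function('B')(M) = Add(-6, Pow(Add(-10, M), -1)) (Function('B')(M) = Add(-6, Pow(Add(M, -10), -1)) = Add(-6, Pow(Add(-10, M), -1)))
Function('F')(q) = Mul(Pow(Add(-9, q, Mul(-3, Pow(q, 2))), -1), Add(-15, q)) (Function('F')(q) = Mul(Add(q, -15), Pow(Add(q, Add(-9, Mul(-3, Pow(q, 2)))), -1)) = Mul(Add(-15, q), Pow(Add(-9, q, Mul(-3, Pow(q, 2))), -1)) = Mul(Pow(Add(-9, q, Mul(-3, Pow(q, 2))), -1), Add(-15, q)))
Add(Mul(b, Function('B')(3)), Function('F')(4)) = Add(Mul(-13, Mul(Pow(Add(-10, 3), -1), Add(61, Mul(-6, 3)))), Mul(Pow(Add(9, Mul(-1, 4), Mul(3, Pow(4, 2))), -1), Add(15, Mul(-1, 4)))) = Add(Mul(-13, Mul(Pow(-7, -1), Add(61, -18))), Mul(Pow(Add(9, -4, Mul(3, 16)), -1), Add(15, -4))) = Add(Mul(-13, Mul(Rational(-1, 7), 43)), Mul(Pow(Add(9, -4, 48), -1), 11)) = Add(Mul(-13, Rational(-43, 7)), Mul(Pow(53, -1), 11)) = Add(Rational(559, 7), Mul(Rational(1, 53), 11)) = Add(Rational(559, 7), Rational(11, 53)) = Rational(29704, 371)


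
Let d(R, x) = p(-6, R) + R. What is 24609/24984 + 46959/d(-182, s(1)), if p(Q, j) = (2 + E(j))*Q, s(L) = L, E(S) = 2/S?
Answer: -4430377211/18371568 ≈ -241.15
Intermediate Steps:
p(Q, j) = Q*(2 + 2/j) (p(Q, j) = (2 + 2/j)*Q = Q*(2 + 2/j))
d(R, x) = R - 12*(1 + R)/R (d(R, x) = 2*(-6)*(1 + R)/R + R = -12*(1 + R)/R + R = R - 12*(1 + R)/R)
24609/24984 + 46959/d(-182, s(1)) = 24609/24984 + 46959/(-12 - 182 - 12/(-182)) = 24609*(1/24984) + 46959/(-12 - 182 - 12*(-1/182)) = 8203/8328 + 46959/(-12 - 182 + 6/91) = 8203/8328 + 46959/(-17648/91) = 8203/8328 + 46959*(-91/17648) = 8203/8328 - 4273269/17648 = -4430377211/18371568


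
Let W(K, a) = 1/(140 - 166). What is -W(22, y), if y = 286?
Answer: 1/26 ≈ 0.038462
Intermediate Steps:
W(K, a) = -1/26 (W(K, a) = 1/(-26) = -1/26)
-W(22, y) = -1*(-1/26) = 1/26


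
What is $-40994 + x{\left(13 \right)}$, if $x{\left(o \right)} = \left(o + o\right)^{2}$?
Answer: $-40318$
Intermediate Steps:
$x{\left(o \right)} = 4 o^{2}$ ($x{\left(o \right)} = \left(2 o\right)^{2} = 4 o^{2}$)
$-40994 + x{\left(13 \right)} = -40994 + 4 \cdot 13^{2} = -40994 + 4 \cdot 169 = -40994 + 676 = -40318$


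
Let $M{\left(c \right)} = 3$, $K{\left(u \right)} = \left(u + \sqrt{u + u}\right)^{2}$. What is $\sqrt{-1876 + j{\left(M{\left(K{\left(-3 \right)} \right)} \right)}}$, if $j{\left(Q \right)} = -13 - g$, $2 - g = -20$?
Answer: $7 i \sqrt{39} \approx 43.715 i$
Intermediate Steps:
$g = 22$ ($g = 2 - -20 = 2 + 20 = 22$)
$K{\left(u \right)} = \left(u + \sqrt{2} \sqrt{u}\right)^{2}$ ($K{\left(u \right)} = \left(u + \sqrt{2 u}\right)^{2} = \left(u + \sqrt{2} \sqrt{u}\right)^{2}$)
$j{\left(Q \right)} = -35$ ($j{\left(Q \right)} = -13 - 22 = -35$)
$\sqrt{-1876 + j{\left(M{\left(K{\left(-3 \right)} \right)} \right)}} = \sqrt{-1876 - 35} = \sqrt{-1911} = 7 i \sqrt{39}$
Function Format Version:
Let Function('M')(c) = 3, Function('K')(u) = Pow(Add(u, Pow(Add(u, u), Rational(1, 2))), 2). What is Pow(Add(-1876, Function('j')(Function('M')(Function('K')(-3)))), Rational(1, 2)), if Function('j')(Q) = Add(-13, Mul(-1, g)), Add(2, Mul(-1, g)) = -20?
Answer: Mul(7, I, Pow(39, Rational(1, 2))) ≈ Mul(43.715, I)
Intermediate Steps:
g = 22 (g = Add(2, Mul(-1, -20)) = Add(2, 20) = 22)
Function('K')(u) = Pow(Add(u, Mul(Pow(2, Rational(1, 2)), Pow(u, Rational(1, 2)))), 2) (Function('K')(u) = Pow(Add(u, Pow(Mul(2, u), Rational(1, 2))), 2) = Pow(Add(u, Mul(Pow(2, Rational(1, 2)), Pow(u, Rational(1, 2)))), 2))
Function('j')(Q) = -35 (Function('j')(Q) = Add(-13, Mul(-1, 22)) = Add(-13, -22) = -35)
Pow(Add(-1876, Function('j')(Function('M')(Function('K')(-3)))), Rational(1, 2)) = Pow(Add(-1876, -35), Rational(1, 2)) = Pow(-1911, Rational(1, 2)) = Mul(7, I, Pow(39, Rational(1, 2)))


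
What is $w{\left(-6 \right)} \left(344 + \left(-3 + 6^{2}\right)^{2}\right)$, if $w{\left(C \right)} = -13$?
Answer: $-18629$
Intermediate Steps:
$w{\left(-6 \right)} \left(344 + \left(-3 + 6^{2}\right)^{2}\right) = - 13 \left(344 + \left(-3 + 6^{2}\right)^{2}\right) = - 13 \left(344 + \left(-3 + 36\right)^{2}\right) = - 13 \left(344 + 33^{2}\right) = - 13 \left(344 + 1089\right) = \left(-13\right) 1433 = -18629$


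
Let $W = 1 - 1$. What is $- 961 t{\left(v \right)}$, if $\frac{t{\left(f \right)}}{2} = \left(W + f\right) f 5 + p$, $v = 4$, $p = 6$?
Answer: $-165292$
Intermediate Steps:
$W = 0$ ($W = 1 - 1 = 0$)
$t{\left(f \right)} = 12 + 10 f^{2}$ ($t{\left(f \right)} = 2 \left(\left(0 + f\right) f 5 + 6\right) = 2 \left(f f 5 + 6\right) = 2 \left(f^{2} \cdot 5 + 6\right) = 2 \left(5 f^{2} + 6\right) = 2 \left(6 + 5 f^{2}\right) = 12 + 10 f^{2}$)
$- 961 t{\left(v \right)} = - 961 \left(12 + 10 \cdot 4^{2}\right) = - 961 \left(12 + 10 \cdot 16\right) = - 961 \left(12 + 160\right) = \left(-961\right) 172 = -165292$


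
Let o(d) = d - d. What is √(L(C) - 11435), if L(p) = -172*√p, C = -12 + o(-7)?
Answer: √(-11435 - 344*I*√3) ≈ 2.785 - 106.97*I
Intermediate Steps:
o(d) = 0
C = -12 (C = -12 + 0 = -12)
√(L(C) - 11435) = √(-344*I*√3 - 11435) = √(-11435 - 344*I*√3)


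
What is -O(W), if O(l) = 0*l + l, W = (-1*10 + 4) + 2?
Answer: 4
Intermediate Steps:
W = -4 (W = (-10 + 4) + 2 = -6 + 2 = -4)
O(l) = l (O(l) = 0 + l = l)
-O(W) = -1*(-4) = 4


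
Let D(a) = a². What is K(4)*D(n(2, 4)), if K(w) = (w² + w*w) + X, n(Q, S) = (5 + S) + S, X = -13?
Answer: 3211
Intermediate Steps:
n(Q, S) = 5 + 2*S
K(w) = -13 + 2*w² (K(w) = (w² + w*w) - 13 = (w² + w²) - 13 = 2*w² - 13 = -13 + 2*w²)
K(4)*D(n(2, 4)) = (-13 + 2*4²)*(5 + 2*4)² = (-13 + 2*16)*(5 + 8)² = (-13 + 32)*13² = 19*169 = 3211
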